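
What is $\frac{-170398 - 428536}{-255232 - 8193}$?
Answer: $\frac{598934}{263425} \approx 2.2736$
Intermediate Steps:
$\frac{-170398 - 428536}{-255232 - 8193} = - \frac{598934}{-263425} = \left(-598934\right) \left(- \frac{1}{263425}\right) = \frac{598934}{263425}$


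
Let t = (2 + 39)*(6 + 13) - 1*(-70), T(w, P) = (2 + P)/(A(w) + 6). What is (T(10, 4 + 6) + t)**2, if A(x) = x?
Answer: 11553201/16 ≈ 7.2208e+5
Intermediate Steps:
T(w, P) = (2 + P)/(6 + w) (T(w, P) = (2 + P)/(w + 6) = (2 + P)/(6 + w))
t = 849 (t = 41*19 + 70 = 779 + 70 = 849)
(T(10, 4 + 6) + t)**2 = ((2 + (4 + 6))/(6 + 10) + 849)**2 = ((2 + 10)/16 + 849)**2 = ((1/16)*12 + 849)**2 = (3/4 + 849)**2 = (3399/4)**2 = 11553201/16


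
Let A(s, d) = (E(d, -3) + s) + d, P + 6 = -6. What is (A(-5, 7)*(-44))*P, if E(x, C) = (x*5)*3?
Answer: 56496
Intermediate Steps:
P = -12 (P = -6 - 6 = -12)
E(x, C) = 15*x (E(x, C) = (5*x)*3 = 15*x)
A(s, d) = s + 16*d (A(s, d) = (15*d + s) + d = (s + 15*d) + d = s + 16*d)
(A(-5, 7)*(-44))*P = ((-5 + 16*7)*(-44))*(-12) = ((-5 + 112)*(-44))*(-12) = (107*(-44))*(-12) = -4708*(-12) = 56496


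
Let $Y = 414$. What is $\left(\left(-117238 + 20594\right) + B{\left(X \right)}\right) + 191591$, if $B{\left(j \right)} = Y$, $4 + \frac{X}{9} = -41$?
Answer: $95361$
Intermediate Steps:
$X = -405$ ($X = -36 + 9 \left(-41\right) = -36 - 369 = -405$)
$B{\left(j \right)} = 414$
$\left(\left(-117238 + 20594\right) + B{\left(X \right)}\right) + 191591 = \left(\left(-117238 + 20594\right) + 414\right) + 191591 = \left(-96644 + 414\right) + 191591 = -96230 + 191591 = 95361$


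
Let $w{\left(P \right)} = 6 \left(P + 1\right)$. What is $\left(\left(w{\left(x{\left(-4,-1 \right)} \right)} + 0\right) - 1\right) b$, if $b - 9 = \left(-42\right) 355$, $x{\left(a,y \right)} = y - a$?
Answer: $-342723$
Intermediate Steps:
$b = -14901$ ($b = 9 - 14910 = -14901$)
$w{\left(P \right)} = 6 + 6 P$ ($w{\left(P \right)} = 6 \left(1 + P\right) = 6 + 6 P$)
$\left(\left(w{\left(x{\left(-4,-1 \right)} \right)} + 0\right) - 1\right) b = \left(\left(\left(6 + 6 \left(-1 - -4\right)\right) + 0\right) - 1\right) \left(-14901\right) = \left(\left(\left(6 + 6 \left(-1 + 4\right)\right) + 0\right) - 1\right) \left(-14901\right) = \left(\left(\left(6 + 6 \cdot 3\right) + 0\right) - 1\right) \left(-14901\right) = \left(\left(\left(6 + 18\right) + 0\right) - 1\right) \left(-14901\right) = \left(\left(24 + 0\right) - 1\right) \left(-14901\right) = \left(24 - 1\right) \left(-14901\right) = 23 \left(-14901\right) = -342723$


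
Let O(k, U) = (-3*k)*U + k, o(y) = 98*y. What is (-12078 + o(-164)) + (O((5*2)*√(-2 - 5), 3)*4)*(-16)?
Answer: -28150 + 5120*I*√7 ≈ -28150.0 + 13546.0*I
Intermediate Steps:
O(k, U) = k - 3*U*k (O(k, U) = -3*U*k + k = k - 3*U*k)
(-12078 + o(-164)) + (O((5*2)*√(-2 - 5), 3)*4)*(-16) = (-12078 + 98*(-164)) + ((((5*2)*√(-2 - 5))*(1 - 3*3))*4)*(-16) = (-12078 - 16072) + (((10*√(-7))*(1 - 9))*4)*(-16) = -28150 + (((10*(I*√7))*(-8))*4)*(-16) = -28150 + (((10*I*√7)*(-8))*4)*(-16) = -28150 + (-80*I*√7*4)*(-16) = -28150 - 320*I*√7*(-16) = -28150 + 5120*I*√7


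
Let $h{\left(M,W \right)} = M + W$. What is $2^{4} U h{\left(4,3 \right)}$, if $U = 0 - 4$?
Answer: $-448$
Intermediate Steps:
$U = -4$
$2^{4} U h{\left(4,3 \right)} = 2^{4} \left(-4\right) \left(4 + 3\right) = 16 \left(-4\right) 7 = \left(-64\right) 7 = -448$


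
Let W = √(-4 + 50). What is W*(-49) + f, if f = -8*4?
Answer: -32 - 49*√46 ≈ -364.33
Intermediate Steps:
W = √46 ≈ 6.7823
f = -32
W*(-49) + f = √46*(-49) - 32 = -49*√46 - 32 = -32 - 49*√46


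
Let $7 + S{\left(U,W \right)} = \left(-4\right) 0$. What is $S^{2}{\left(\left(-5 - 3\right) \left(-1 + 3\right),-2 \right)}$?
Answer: $49$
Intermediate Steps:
$S{\left(U,W \right)} = -7$ ($S{\left(U,W \right)} = -7 - 0 = -7 + 0 = -7$)
$S^{2}{\left(\left(-5 - 3\right) \left(-1 + 3\right),-2 \right)} = \left(-7\right)^{2} = 49$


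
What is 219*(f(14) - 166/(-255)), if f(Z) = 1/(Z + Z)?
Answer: 357919/2380 ≈ 150.39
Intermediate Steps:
f(Z) = 1/(2*Z)
219*(f(14) - 166/(-255)) = 219*((1/2)/14 - 166/(-255)) = 219*((1/2)*(1/14) - 166*(-1/255)) = 219*(1/28 + 166/255) = 219*(4903/7140) = 357919/2380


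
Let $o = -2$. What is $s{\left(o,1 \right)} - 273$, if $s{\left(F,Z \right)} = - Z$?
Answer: $-274$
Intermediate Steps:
$s{\left(o,1 \right)} - 273 = \left(-1\right) 1 - 273 = -1 - 273 = -274$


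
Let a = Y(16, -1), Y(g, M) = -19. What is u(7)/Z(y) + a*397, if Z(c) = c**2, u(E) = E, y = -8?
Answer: -482745/64 ≈ -7542.9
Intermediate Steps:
a = -19
u(7)/Z(y) + a*397 = 7/((-8)**2) - 19*397 = 7/64 - 7543 = -482745/64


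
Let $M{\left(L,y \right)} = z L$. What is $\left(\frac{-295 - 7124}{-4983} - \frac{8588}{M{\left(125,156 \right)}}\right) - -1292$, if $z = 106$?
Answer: $\frac{14226580791}{11004125} \approx 1292.8$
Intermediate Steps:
$M{\left(L,y \right)} = 106 L$
$\left(\frac{-295 - 7124}{-4983} - \frac{8588}{M{\left(125,156 \right)}}\right) - -1292 = \left(\frac{-295 - 7124}{-4983} - \frac{8588}{106 \cdot 125}\right) - -1292 = \left(\left(-295 - 7124\right) \left(- \frac{1}{4983}\right) - \frac{8588}{13250}\right) + 1292 = \left(\left(-7419\right) \left(- \frac{1}{4983}\right) - \frac{4294}{6625}\right) + 1292 = \left(\frac{2473}{1661} - \frac{4294}{6625}\right) + 1292 = \frac{9251291}{11004125} + 1292 = \frac{14226580791}{11004125}$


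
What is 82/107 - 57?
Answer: -6017/107 ≈ -56.234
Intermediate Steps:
82/107 - 57 = -6017/107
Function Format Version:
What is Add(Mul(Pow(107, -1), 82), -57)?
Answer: Rational(-6017, 107) ≈ -56.234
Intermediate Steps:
Add(Mul(Pow(107, -1), 82), -57) = Add(Mul(Rational(1, 107), 82), -57) = Add(Rational(82, 107), -57) = Rational(-6017, 107)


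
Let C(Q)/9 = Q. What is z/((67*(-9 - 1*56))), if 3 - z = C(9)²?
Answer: 6558/4355 ≈ 1.5059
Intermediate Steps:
C(Q) = 9*Q
z = -6558 (z = 3 - (9*9)² = 3 - 1*81² = 3 - 1*6561 = 3 - 6561 = -6558)
z/((67*(-9 - 1*56))) = -6558*1/(67*(-9 - 1*56)) = -6558*1/(67*(-9 - 56)) = -6558/(67*(-65)) = -6558/(-4355) = -6558*(-1/4355) = 6558/4355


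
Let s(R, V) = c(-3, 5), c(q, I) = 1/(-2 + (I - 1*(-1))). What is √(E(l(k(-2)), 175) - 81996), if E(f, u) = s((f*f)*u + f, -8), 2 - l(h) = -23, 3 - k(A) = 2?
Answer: I*√327983/2 ≈ 286.35*I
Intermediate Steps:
k(A) = 1 (k(A) = 3 - 1*2 = 3 - 2 = 1)
l(h) = 25 (l(h) = 2 - 1*(-23) = 2 + 23 = 25)
c(q, I) = 1/(-1 + I) (c(q, I) = 1/(-2 + (I + 1)) = 1/(-2 + (1 + I)) = 1/(-1 + I))
s(R, V) = ¼ (s(R, V) = 1/(-1 + 5) = 1/4 = ¼)
E(f, u) = ¼
√(E(l(k(-2)), 175) - 81996) = √(¼ - 81996) = √(-327983/4) = I*√327983/2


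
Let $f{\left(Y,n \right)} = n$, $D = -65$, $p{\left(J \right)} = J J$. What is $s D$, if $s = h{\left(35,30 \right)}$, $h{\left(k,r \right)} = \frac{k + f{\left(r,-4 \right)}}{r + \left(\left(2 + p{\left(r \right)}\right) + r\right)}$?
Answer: $- \frac{155}{74} \approx -2.0946$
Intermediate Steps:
$p{\left(J \right)} = J^{2}$
$h{\left(k,r \right)} = \frac{-4 + k}{2 + r^{2} + 2 r}$ ($h{\left(k,r \right)} = \frac{k - 4}{r + \left(\left(2 + r^{2}\right) + r\right)} = \frac{-4 + k}{r + \left(2 + r + r^{2}\right)} = \frac{-4 + k}{2 + r^{2} + 2 r}$)
$s = \frac{31}{962}$ ($s = \frac{-4 + 35}{2 + 30^{2} + 2 \cdot 30} = \frac{1}{2 + 900 + 60} \cdot 31 = \frac{1}{962} \cdot 31 = \frac{31}{962} \approx 0.032225$)
$s D = \frac{31}{962} \left(-65\right) = - \frac{155}{74}$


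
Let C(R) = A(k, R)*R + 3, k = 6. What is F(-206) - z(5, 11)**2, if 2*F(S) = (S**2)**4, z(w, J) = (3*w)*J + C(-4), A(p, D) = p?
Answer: 1621465704176127872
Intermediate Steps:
C(R) = 3 + 6*R (C(R) = 6*R + 3 = 3 + 6*R)
z(w, J) = -21 + 3*J*w (z(w, J) = (3*w)*J + (3 + 6*(-4)) = 3*J*w + (3 - 24) = 3*J*w - 21 = -21 + 3*J*w)
F(S) = S**8/2 (F(S) = (S**2)**4/2 = S**8/2)
F(-206) - z(5, 11)**2 = (1/2)*(-206)**8 - (-21 + 3*11*5)**2 = (1/2)*3242931408352297216 - (-21 + 165)**2 = 1621465704176148608 - 1*144**2 = 1621465704176148608 - 1*20736 = 1621465704176148608 - 20736 = 1621465704176127872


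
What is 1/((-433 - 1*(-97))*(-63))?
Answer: 1/21168 ≈ 4.7241e-5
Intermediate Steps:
1/((-433 - 1*(-97))*(-63)) = 1/((-433 + 97)*(-63)) = 1/(-336*(-63)) = 1/21168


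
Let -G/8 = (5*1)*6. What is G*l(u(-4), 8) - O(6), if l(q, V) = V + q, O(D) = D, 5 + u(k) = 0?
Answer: -726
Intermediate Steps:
u(k) = -5 (u(k) = -5 + 0 = -5)
G = -240 (G = -8*5*1*6 = -40*6 = -8*30 = -240)
G*l(u(-4), 8) - O(6) = -240*(8 - 5) - 1*6 = -240*3 - 6 = -720 - 6 = -726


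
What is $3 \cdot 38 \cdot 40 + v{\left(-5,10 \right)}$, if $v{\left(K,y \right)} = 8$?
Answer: $4568$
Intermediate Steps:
$3 \cdot 38 \cdot 40 + v{\left(-5,10 \right)} = 3 \cdot 38 \cdot 40 + 8 = 114 \cdot 40 + 8 = 4560 + 8 = 4568$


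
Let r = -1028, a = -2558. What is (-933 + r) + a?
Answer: -4519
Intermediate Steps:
(-933 + r) + a = (-933 - 1028) - 2558 = -1961 - 2558 = -4519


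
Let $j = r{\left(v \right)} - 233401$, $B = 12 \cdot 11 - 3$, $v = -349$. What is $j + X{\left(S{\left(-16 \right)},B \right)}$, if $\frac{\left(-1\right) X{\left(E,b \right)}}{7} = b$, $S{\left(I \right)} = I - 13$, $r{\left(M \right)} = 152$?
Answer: $-234152$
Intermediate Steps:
$S{\left(I \right)} = -13 + I$ ($S{\left(I \right)} = I - 13 = -13 + I$)
$B = 129$ ($B = 132 - 3 = 129$)
$X{\left(E,b \right)} = - 7 b$
$j = -233249$ ($j = 152 - 233401 = -233249$)
$j + X{\left(S{\left(-16 \right)},B \right)} = -233249 - 903 = -234152$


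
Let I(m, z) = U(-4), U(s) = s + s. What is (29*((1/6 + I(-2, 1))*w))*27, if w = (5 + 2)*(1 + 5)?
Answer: -257607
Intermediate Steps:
U(s) = 2*s
I(m, z) = -8 (I(m, z) = 2*(-4) = -8)
w = 42 (w = 7*6 = 42)
(29*((1/6 + I(-2, 1))*w))*27 = (29*((1/6 - 8)*42))*27 = (29*(-47/6*42))*27 = (29*(-329))*27 = -9541*27 = -257607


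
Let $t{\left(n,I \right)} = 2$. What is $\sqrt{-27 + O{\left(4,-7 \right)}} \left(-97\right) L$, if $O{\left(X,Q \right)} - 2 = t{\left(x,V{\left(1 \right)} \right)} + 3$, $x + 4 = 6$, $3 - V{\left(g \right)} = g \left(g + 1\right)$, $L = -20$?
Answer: $3880 i \sqrt{5} \approx 8675.9 i$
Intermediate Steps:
$V{\left(g \right)} = 3 - g \left(1 + g\right)$ ($V{\left(g \right)} = 3 - g \left(g + 1\right) = 3 - g \left(1 + g\right)$)
$x = 2$ ($x = -4 + 6 = 2$)
$O{\left(X,Q \right)} = 7$ ($O{\left(X,Q \right)} = 2 + \left(2 + 3\right) = 2 + 5 = 7$)
$\sqrt{-27 + O{\left(4,-7 \right)}} \left(-97\right) L = \sqrt{-27 + 7} \left(-97\right) \left(-20\right) = \sqrt{-20} \left(-97\right) \left(-20\right) = 2 i \sqrt{5} \left(-97\right) \left(-20\right) = - 194 i \sqrt{5} \left(-20\right) = 3880 i \sqrt{5}$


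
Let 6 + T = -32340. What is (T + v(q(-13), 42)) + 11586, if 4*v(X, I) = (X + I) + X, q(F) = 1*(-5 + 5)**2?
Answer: -41499/2 ≈ -20750.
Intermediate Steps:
T = -32346 (T = -6 - 32340 = -32346)
q(F) = 0 (q(F) = 1*0**2 = 1*0 = 0)
v(X, I) = X/2 + I/4 (v(X, I) = ((X + I) + X)/4 = ((I + X) + X)/4 = (I + 2*X)/4 = X/2 + I/4)
(T + v(q(-13), 42)) + 11586 = (-32346 + ((1/2)*0 + (1/4)*42)) + 11586 = (-32346 + (0 + 21/2)) + 11586 = (-32346 + 21/2) + 11586 = -64671/2 + 11586 = -41499/2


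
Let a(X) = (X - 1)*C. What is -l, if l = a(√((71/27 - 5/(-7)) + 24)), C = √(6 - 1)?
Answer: √5 - 4*√33915/63 ≈ -9.4566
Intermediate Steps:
C = √5 ≈ 2.2361
a(X) = √5*(-1 + X) (a(X) = (X - 1)*√5 = (-1 + X)*√5 = √5*(-1 + X))
l = √5*(-1 + 4*√6783/63) (l = √5*(-1 + √((71/27 - 5/(-7)) + 24)) = √5*(-1 + √((71*(1/27) - 5*(-⅐)) + 24)) = √5*(-1 + √((71/27 + 5/7) + 24)) = √5*(-1 + √(632/189 + 24)) = √5*(-1 + √(5168/189)) = √5*(-1 + 4*√6783/63) ≈ 9.4566)
-l = -(-√5 + 4*√33915/63) = √5 - 4*√33915/63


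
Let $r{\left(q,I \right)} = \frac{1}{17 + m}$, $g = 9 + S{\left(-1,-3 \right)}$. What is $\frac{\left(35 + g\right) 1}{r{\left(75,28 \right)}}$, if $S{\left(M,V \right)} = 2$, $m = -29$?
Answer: $-552$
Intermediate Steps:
$g = 11$ ($g = 9 + 2 = 11$)
$r{\left(q,I \right)} = - \frac{1}{12}$ ($r{\left(q,I \right)} = \frac{1}{17 - 29} = \frac{1}{-12} = - \frac{1}{12}$)
$\frac{\left(35 + g\right) 1}{r{\left(75,28 \right)}} = \frac{\left(35 + 11\right) 1}{- \frac{1}{12}} = 46 \cdot 1 \left(-12\right) = 46 \left(-12\right) = -552$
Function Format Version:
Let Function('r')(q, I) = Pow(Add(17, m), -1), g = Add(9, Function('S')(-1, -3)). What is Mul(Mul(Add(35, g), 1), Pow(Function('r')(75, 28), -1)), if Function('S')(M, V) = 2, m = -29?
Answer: -552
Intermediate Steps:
g = 11 (g = Add(9, 2) = 11)
Function('r')(q, I) = Rational(-1, 12) (Function('r')(q, I) = Pow(Add(17, -29), -1) = Pow(-12, -1) = Rational(-1, 12))
Mul(Mul(Add(35, g), 1), Pow(Function('r')(75, 28), -1)) = Mul(Mul(Add(35, 11), 1), Pow(Rational(-1, 12), -1)) = Mul(Mul(46, 1), -12) = Mul(46, -12) = -552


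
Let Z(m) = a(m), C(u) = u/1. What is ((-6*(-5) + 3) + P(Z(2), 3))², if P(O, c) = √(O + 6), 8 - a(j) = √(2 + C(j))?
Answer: 1101 + 132*√3 ≈ 1329.6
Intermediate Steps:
C(u) = u (C(u) = u*1 = u)
a(j) = 8 - √(2 + j)
Z(m) = 8 - √(2 + m)
P(O, c) = √(6 + O)
((-6*(-5) + 3) + P(Z(2), 3))² = ((-6*(-5) + 3) + √(6 + (8 - √(2 + 2))))² = ((30 + 3) + √(6 + (8 - √4)))² = (33 + √(6 + (8 - 1*2)))² = (33 + √(6 + (8 - 2)))² = (33 + √(6 + 6))² = (33 + √12)² = (33 + 2*√3)²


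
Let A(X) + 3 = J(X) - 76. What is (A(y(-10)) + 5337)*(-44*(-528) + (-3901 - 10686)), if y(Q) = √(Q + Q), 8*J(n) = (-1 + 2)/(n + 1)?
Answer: 1090931075/24 - 1235*I*√5/12 ≈ 4.5455e+7 - 230.13*I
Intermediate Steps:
J(n) = 1/(8*(1 + n)) (J(n) = ((-1 + 2)/(n + 1))/8 = (1/(1 + n))/8 = 1/(8*(1 + n)))
y(Q) = √2*√Q (y(Q) = √(2*Q) = √2*√Q)
A(X) = -79 + 1/(8*(1 + X)) (A(X) = -3 + (1/(8*(1 + X)) - 76) = -3 + (-76 + 1/(8*(1 + X))) = -79 + 1/(8*(1 + X)))
(A(y(-10)) + 5337)*(-44*(-528) + (-3901 - 10686)) = ((-631 - 632*√2*√(-10))/(8*(1 + √2*√(-10))) + 5337)*(-44*(-528) + (-3901 - 10686)) = ((-631 - 632*√2*I*√10)/(8*(1 + √2*(I*√10))) + 5337)*(23232 - 14587) = ((-631 - 1264*I*√5)/(8*(1 + 2*I*√5)) + 5337)*8645 = (5337 + (-631 - 1264*I*√5)/(8*(1 + 2*I*√5)))*8645 = 46138365 + 8645*(-631 - 1264*I*√5)/(8*(1 + 2*I*√5))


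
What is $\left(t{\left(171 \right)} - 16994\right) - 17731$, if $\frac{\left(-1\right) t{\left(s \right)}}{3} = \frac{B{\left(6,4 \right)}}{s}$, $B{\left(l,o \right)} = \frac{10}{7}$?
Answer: $- \frac{13855285}{399} \approx -34725.0$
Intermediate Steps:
$B{\left(l,o \right)} = \frac{10}{7}$ ($B{\left(l,o \right)} = 10 \cdot \frac{1}{7} = \frac{10}{7}$)
$t{\left(s \right)} = - \frac{30}{7 s}$ ($t{\left(s \right)} = - 3 \frac{10}{7 s} = - \frac{30}{7 s}$)
$\left(t{\left(171 \right)} - 16994\right) - 17731 = \left(- \frac{30}{7 \cdot 171} - 16994\right) - 17731 = \left(\left(- \frac{30}{7}\right) \frac{1}{171} - 16994\right) - 17731 = \left(- \frac{10}{399} - 16994\right) - 17731 = - \frac{6780616}{399} - 17731 = - \frac{13855285}{399}$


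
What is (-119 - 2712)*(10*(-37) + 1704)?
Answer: -3776554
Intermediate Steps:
(-119 - 2712)*(10*(-37) + 1704) = -2831*(-370 + 1704) = -2831*1334 = -3776554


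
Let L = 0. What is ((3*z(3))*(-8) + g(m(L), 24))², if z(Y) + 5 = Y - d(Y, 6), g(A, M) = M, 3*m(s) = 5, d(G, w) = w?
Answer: 46656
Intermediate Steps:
m(s) = 5/3 (m(s) = (⅓)*5 = 5/3)
z(Y) = -11 + Y (z(Y) = -5 + (Y - 1*6) = -5 + (Y - 6) = -5 + (-6 + Y) = -11 + Y)
((3*z(3))*(-8) + g(m(L), 24))² = ((3*(-11 + 3))*(-8) + 24)² = ((3*(-8))*(-8) + 24)² = (-24*(-8) + 24)² = (192 + 24)² = 216² = 46656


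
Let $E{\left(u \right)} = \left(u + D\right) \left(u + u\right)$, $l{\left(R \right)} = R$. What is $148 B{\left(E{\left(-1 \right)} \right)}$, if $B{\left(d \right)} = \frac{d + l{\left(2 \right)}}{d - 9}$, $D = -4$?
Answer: $1776$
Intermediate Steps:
$E{\left(u \right)} = 2 u \left(-4 + u\right)$ ($E{\left(u \right)} = \left(u - 4\right) \left(u + u\right) = \left(-4 + u\right) 2 u = 2 u \left(-4 + u\right)$)
$B{\left(d \right)} = \frac{2 + d}{-9 + d}$ ($B{\left(d \right)} = \frac{d + 2}{d - 9} = \frac{2 + d}{-9 + d}$)
$148 B{\left(E{\left(-1 \right)} \right)} = 148 \frac{2 + 2 \left(-1\right) \left(-4 - 1\right)}{-9 + 2 \left(-1\right) \left(-4 - 1\right)} = 148 \frac{2 + 2 \left(-1\right) \left(-5\right)}{-9 + 2 \left(-1\right) \left(-5\right)} = 148 \frac{2 + 10}{-9 + 10} = 148 \cdot 1^{-1} \cdot 12 = 148 \cdot 1 \cdot 12 = 148 \cdot 12 = 1776$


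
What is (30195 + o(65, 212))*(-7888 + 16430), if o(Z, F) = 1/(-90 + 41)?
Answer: 12638350268/49 ≈ 2.5793e+8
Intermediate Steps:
o(Z, F) = -1/49 (o(Z, F) = 1/(-49) = -1/49)
(30195 + o(65, 212))*(-7888 + 16430) = (30195 - 1/49)*(-7888 + 16430) = (1479554/49)*8542 = 12638350268/49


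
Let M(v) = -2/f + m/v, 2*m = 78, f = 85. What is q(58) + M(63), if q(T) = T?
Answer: 104593/1785 ≈ 58.596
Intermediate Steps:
m = 39 (m = (1/2)*78 = 39)
M(v) = -2/85 + 39/v
q(58) + M(63) = 58 + (-2/85 + 39/63) = 58 + (-2/85 + 39*(1/63)) = 58 + (-2/85 + 13/21) = 58 + 1063/1785 = 104593/1785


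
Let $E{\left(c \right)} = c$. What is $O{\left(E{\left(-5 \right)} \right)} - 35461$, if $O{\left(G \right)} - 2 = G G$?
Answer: $-35434$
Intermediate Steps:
$O{\left(G \right)} = 2 + G^{2}$ ($O{\left(G \right)} = 2 + G G = 2 + G^{2}$)
$O{\left(E{\left(-5 \right)} \right)} - 35461 = \left(2 + \left(-5\right)^{2}\right) - 35461 = \left(2 + 25\right) - 35461 = 27 - 35461 = -35434$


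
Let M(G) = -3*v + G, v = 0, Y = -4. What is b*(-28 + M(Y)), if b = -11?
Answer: 352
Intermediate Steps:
M(G) = G (M(G) = -3*0 + G = 0 + G = G)
b*(-28 + M(Y)) = -11*(-28 - 4) = -11*(-32) = 352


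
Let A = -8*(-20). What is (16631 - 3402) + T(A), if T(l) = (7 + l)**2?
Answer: 41118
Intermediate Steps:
A = 160
(16631 - 3402) + T(A) = (16631 - 3402) + (7 + 160)**2 = 13229 + 167**2 = 13229 + 27889 = 41118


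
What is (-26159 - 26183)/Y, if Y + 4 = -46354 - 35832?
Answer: 26171/41095 ≈ 0.63684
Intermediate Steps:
Y = -82190 (Y = -4 + (-46354 - 35832) = -4 - 82186 = -82190)
(-26159 - 26183)/Y = (-26159 - 26183)/(-82190) = -52342*(-1/82190) = 26171/41095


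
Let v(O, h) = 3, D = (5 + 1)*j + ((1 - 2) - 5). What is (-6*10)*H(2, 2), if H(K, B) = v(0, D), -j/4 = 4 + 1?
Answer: -180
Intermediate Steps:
j = -20 (j = -4*(4 + 1) = -4*5 = -20)
D = -126 (D = (5 + 1)*(-20) + ((1 - 2) - 5) = 6*(-20) + (-1 - 5) = -120 - 6 = -126)
H(K, B) = 3
(-6*10)*H(2, 2) = -6*10*3 = -60*3 = -180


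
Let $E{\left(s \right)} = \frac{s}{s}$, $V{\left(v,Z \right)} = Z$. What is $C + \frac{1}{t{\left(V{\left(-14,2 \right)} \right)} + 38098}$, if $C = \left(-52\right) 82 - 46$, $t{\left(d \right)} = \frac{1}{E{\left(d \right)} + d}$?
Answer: $- \frac{492611447}{114295} \approx -4310.0$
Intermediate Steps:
$E{\left(s \right)} = 1$
$t{\left(d \right)} = \frac{1}{1 + d}$
$C = -4310$ ($C = -4264 - 46 = -4310$)
$C + \frac{1}{t{\left(V{\left(-14,2 \right)} \right)} + 38098} = -4310 + \frac{1}{\frac{1}{1 + 2} + 38098} = -4310 + \frac{1}{\frac{1}{3} + 38098} = -4310 + \frac{1}{\frac{114295}{3}} = -4310 + \frac{3}{114295} = - \frac{492611447}{114295}$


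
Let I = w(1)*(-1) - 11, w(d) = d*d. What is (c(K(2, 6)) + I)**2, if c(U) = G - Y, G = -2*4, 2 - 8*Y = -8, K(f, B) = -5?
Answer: 7225/16 ≈ 451.56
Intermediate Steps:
Y = 5/4 (Y = 1/4 - 1/8*(-8) = 1/4 + 1 = 5/4 ≈ 1.2500)
w(d) = d**2
G = -8
c(U) = -37/4 (c(U) = -8 - 1*5/4 = -8 - 5/4 = -37/4)
I = -12 (I = 1**2*(-1) - 11 = 1*(-1) - 11 = -1 - 11 = -12)
(c(K(2, 6)) + I)**2 = (-37/4 - 12)**2 = (-85/4)**2 = 7225/16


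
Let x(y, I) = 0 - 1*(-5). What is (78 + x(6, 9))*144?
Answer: 11952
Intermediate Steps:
x(y, I) = 5 (x(y, I) = 0 + 5 = 5)
(78 + x(6, 9))*144 = (78 + 5)*144 = 83*144 = 11952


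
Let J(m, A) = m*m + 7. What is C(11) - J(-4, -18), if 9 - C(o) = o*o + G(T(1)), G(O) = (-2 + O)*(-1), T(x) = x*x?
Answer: -136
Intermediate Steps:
T(x) = x²
G(O) = 2 - O
J(m, A) = 7 + m² (J(m, A) = m² + 7 = 7 + m²)
C(o) = 8 - o² (C(o) = 9 - (o*o + (2 - 1*1²)) = 9 - (o² + (2 - 1*1)) = 9 - (o² + (2 - 1)) = 9 - (o² + 1) = 9 - (1 + o²) = 9 + (-1 - o²) = 8 - o²)
C(11) - J(-4, -18) = (8 - 1*11²) - (7 + (-4)²) = (8 - 1*121) - (7 + 16) = (8 - 121) - 1*23 = -113 - 23 = -136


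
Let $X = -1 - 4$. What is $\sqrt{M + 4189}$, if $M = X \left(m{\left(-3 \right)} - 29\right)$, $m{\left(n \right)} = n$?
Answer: $\sqrt{4349} \approx 65.947$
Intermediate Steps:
$X = -5$ ($X = -1 - 4 = -5$)
$M = 160$ ($M = - 5 \left(-3 - 29\right) = \left(-5\right) \left(-32\right) = 160$)
$\sqrt{M + 4189} = \sqrt{160 + 4189} = \sqrt{4349}$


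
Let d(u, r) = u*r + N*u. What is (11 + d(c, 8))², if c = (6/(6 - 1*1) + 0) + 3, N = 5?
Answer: 107584/25 ≈ 4303.4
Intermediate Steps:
c = 21/5 (c = (6/(6 - 1) + 0) + 3 = (6/5 + 0) + 3 = 6/5 + 3 = 21/5 ≈ 4.2000)
d(u, r) = 5*u + r*u (d(u, r) = u*r + 5*u = r*u + 5*u = 5*u + r*u)
(11 + d(c, 8))² = (11 + 21*(5 + 8)/5)² = (11 + (21/5)*13)² = (11 + 273/5)² = (328/5)² = 107584/25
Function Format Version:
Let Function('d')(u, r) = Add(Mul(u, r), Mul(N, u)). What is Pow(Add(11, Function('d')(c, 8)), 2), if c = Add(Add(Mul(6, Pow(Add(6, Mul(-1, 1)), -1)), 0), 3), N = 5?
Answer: Rational(107584, 25) ≈ 4303.4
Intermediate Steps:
c = Rational(21, 5) (c = Add(Add(Mul(6, Pow(Add(6, -1), -1)), 0), 3) = Add(Add(Mul(6, Pow(5, -1)), 0), 3) = Add(Add(Mul(6, Rational(1, 5)), 0), 3) = Add(Add(Rational(6, 5), 0), 3) = Add(Rational(6, 5), 3) = Rational(21, 5) ≈ 4.2000)
Function('d')(u, r) = Add(Mul(5, u), Mul(r, u)) (Function('d')(u, r) = Add(Mul(u, r), Mul(5, u)) = Add(Mul(r, u), Mul(5, u)) = Add(Mul(5, u), Mul(r, u)))
Pow(Add(11, Function('d')(c, 8)), 2) = Pow(Add(11, Mul(Rational(21, 5), Add(5, 8))), 2) = Pow(Add(11, Mul(Rational(21, 5), 13)), 2) = Pow(Add(11, Rational(273, 5)), 2) = Pow(Rational(328, 5), 2) = Rational(107584, 25)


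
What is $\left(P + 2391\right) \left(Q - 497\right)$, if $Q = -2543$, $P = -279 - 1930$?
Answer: $-553280$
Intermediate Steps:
$P = -2209$
$\left(P + 2391\right) \left(Q - 497\right) = \left(-2209 + 2391\right) \left(-2543 - 497\right) = 182 \left(-3040\right) = -553280$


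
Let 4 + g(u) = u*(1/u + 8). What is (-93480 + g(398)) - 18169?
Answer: -108468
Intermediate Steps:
g(u) = -4 + u*(8 + 1/u) (g(u) = -4 + u*(1/u + 8) = -4 + u*(8 + 1/u))
(-93480 + g(398)) - 18169 = (-93480 + (-3 + 8*398)) - 18169 = (-93480 + (-3 + 3184)) - 18169 = (-93480 + 3181) - 18169 = -90299 - 18169 = -108468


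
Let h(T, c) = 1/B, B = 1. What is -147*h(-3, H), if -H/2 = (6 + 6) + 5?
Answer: -147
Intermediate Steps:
H = -34 (H = -2*((6 + 6) + 5) = -2*(12 + 5) = -2*17 = -34)
h(T, c) = 1 (h(T, c) = 1/1 = 1)
-147*h(-3, H) = -147*1 = -147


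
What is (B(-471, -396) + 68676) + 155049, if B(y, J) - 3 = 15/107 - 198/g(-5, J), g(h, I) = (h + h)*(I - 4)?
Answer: 47877811407/214000 ≈ 2.2373e+5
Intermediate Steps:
g(h, I) = 2*h*(-4 + I) (g(h, I) = (2*h)*(-4 + I) = 2*h*(-4 + I))
B(y, J) = 336/107 - 198/(40 - 10*J) (B(y, J) = 3 + (15/107 - 198*(-1/(10*(-4 + J)))) = 3 + (15*(1/107) - 198/(40 - 10*J)) = 3 + (15/107 - 198/(40 - 10*J)) = 336/107 - 198/(40 - 10*J))
(B(-471, -396) + 68676) + 155049 = (3*(1291 + 560*(-396))/(535*(-4 - 396)) + 68676) + 155049 = ((3/535)*(1291 - 221760)/(-400) + 68676) + 155049 = ((3/535)*(-1/400)*(-220469) + 68676) + 155049 = (661407/214000 + 68676) + 155049 = 14697325407/214000 + 155049 = 47877811407/214000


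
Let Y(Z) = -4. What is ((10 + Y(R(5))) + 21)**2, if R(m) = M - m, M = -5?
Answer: 729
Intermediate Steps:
R(m) = -5 - m
((10 + Y(R(5))) + 21)**2 = ((10 - 4) + 21)**2 = (6 + 21)**2 = 27**2 = 729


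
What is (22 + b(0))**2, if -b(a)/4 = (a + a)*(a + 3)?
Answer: 484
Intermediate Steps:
b(a) = -8*a*(3 + a) (b(a) = -4*(a + a)*(a + 3) = -4*2*a*(3 + a) = -8*a*(3 + a))
(22 + b(0))**2 = (22 - 8*0*(3 + 0))**2 = (22 - 8*0*3)**2 = (22 + 0)**2 = 22**2 = 484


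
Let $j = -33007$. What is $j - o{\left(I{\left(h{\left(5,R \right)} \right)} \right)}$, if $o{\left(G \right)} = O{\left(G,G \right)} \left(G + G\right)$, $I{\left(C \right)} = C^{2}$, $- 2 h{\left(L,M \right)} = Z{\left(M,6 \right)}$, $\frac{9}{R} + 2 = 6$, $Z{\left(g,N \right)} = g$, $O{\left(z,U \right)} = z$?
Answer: $- \frac{67604897}{2048} \approx -33010.0$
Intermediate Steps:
$R = \frac{9}{4}$ ($R = \frac{9}{-2 + 6} = \frac{9}{4} \approx 2.25$)
$h{\left(L,M \right)} = - \frac{M}{2}$
$o{\left(G \right)} = 2 G^{2}$ ($o{\left(G \right)} = G \left(G + G\right) = G 2 G = 2 G^{2}$)
$j - o{\left(I{\left(h{\left(5,R \right)} \right)} \right)} = -33007 - 2 \left(\left(\left(- \frac{1}{2}\right) \frac{9}{4}\right)^{2}\right)^{2} = -33007 - 2 \left(\left(- \frac{9}{8}\right)^{2}\right)^{2} = -33007 - 2 \left(\frac{81}{64}\right)^{2} = -33007 - 2 \cdot \frac{6561}{4096} = -33007 - \frac{6561}{2048} = - \frac{67604897}{2048}$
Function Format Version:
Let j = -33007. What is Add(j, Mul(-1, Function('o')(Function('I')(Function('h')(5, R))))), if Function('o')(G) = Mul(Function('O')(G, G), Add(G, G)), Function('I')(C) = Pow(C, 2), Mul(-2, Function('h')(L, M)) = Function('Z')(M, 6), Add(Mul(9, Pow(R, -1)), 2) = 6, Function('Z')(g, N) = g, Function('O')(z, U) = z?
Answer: Rational(-67604897, 2048) ≈ -33010.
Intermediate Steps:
R = Rational(9, 4) (R = Mul(9, Pow(Add(-2, 6), -1)) = Mul(9, Pow(4, -1)) = Mul(9, Rational(1, 4)) = Rational(9, 4) ≈ 2.2500)
Function('h')(L, M) = Mul(Rational(-1, 2), M)
Function('o')(G) = Mul(2, Pow(G, 2)) (Function('o')(G) = Mul(G, Add(G, G)) = Mul(G, Mul(2, G)) = Mul(2, Pow(G, 2)))
Add(j, Mul(-1, Function('o')(Function('I')(Function('h')(5, R))))) = Add(-33007, Mul(-1, Mul(2, Pow(Pow(Mul(Rational(-1, 2), Rational(9, 4)), 2), 2)))) = Add(-33007, Mul(-1, Mul(2, Pow(Pow(Rational(-9, 8), 2), 2)))) = Add(-33007, Mul(-1, Mul(2, Pow(Rational(81, 64), 2)))) = Add(-33007, Mul(-1, Mul(2, Rational(6561, 4096)))) = Add(-33007, Mul(-1, Rational(6561, 2048))) = Add(-33007, Rational(-6561, 2048)) = Rational(-67604897, 2048)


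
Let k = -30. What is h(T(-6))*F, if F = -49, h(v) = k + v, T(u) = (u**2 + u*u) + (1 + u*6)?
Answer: -343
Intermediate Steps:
T(u) = 1 + 2*u**2 + 6*u (T(u) = (u**2 + u**2) + (1 + 6*u) = 2*u**2 + (1 + 6*u) = 1 + 2*u**2 + 6*u)
h(v) = -30 + v
h(T(-6))*F = (-30 + (1 + 2*(-6)**2 + 6*(-6)))*(-49) = (-30 + (1 + 2*36 - 36))*(-49) = (-30 + (1 + 72 - 36))*(-49) = (-30 + 37)*(-49) = 7*(-49) = -343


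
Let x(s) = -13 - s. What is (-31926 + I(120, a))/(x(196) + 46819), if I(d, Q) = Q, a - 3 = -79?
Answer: -16001/23305 ≈ -0.68659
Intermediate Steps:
a = -76 (a = 3 - 79 = -76)
(-31926 + I(120, a))/(x(196) + 46819) = (-31926 - 76)/((-13 - 1*196) + 46819) = -32002/((-13 - 196) + 46819) = -32002/(-209 + 46819) = -32002/46610 = -32002*1/46610 = -16001/23305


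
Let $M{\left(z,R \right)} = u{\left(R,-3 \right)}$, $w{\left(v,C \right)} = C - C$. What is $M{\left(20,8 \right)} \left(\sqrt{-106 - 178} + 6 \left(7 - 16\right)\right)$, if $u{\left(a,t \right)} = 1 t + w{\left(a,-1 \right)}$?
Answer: $162 - 6 i \sqrt{71} \approx 162.0 - 50.557 i$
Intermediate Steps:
$w{\left(v,C \right)} = 0$
$u{\left(a,t \right)} = t$ ($u{\left(a,t \right)} = 1 t + 0 = t + 0 = t$)
$M{\left(z,R \right)} = -3$
$M{\left(20,8 \right)} \left(\sqrt{-106 - 178} + 6 \left(7 - 16\right)\right) = - 3 \left(\sqrt{-106 - 178} + 6 \left(7 - 16\right)\right) = - 3 \left(\sqrt{-284} + 6 \left(7 - 16\right)\right) = - 3 \left(2 i \sqrt{71} + 6 \left(-9\right)\right) = - 3 \left(2 i \sqrt{71} - 54\right) = - 3 \left(-54 + 2 i \sqrt{71}\right) = 162 - 6 i \sqrt{71}$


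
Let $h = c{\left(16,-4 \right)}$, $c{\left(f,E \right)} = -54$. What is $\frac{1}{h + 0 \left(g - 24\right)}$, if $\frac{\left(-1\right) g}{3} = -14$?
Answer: $- \frac{1}{54} \approx -0.018519$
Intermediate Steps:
$g = 42$ ($g = \left(-3\right) \left(-14\right) = 42$)
$h = -54$
$\frac{1}{h + 0 \left(g - 24\right)} = \frac{1}{-54 + 0 \left(42 - 24\right)} = \frac{1}{-54 + 0 \cdot 18} = \frac{1}{-54 + 0} = \frac{1}{-54} = - \frac{1}{54}$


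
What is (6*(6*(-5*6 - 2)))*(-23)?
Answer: 26496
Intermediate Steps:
(6*(6*(-5*6 - 2)))*(-23) = (6*(6*(-30 - 2)))*(-23) = (6*(6*(-32)))*(-23) = (6*(-192))*(-23) = -1152*(-23) = 26496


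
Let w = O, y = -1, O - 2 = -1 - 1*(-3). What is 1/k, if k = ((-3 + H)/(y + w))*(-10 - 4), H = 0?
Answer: 1/14 ≈ 0.071429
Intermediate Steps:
O = 4 (O = 2 + (-1 - 1*(-3)) = 2 + (-1 + 3) = 2 + 2 = 4)
w = 4
k = 14 (k = ((-3 + 0)/(-1 + 4))*(-10 - 4) = -3/3*(-14) = -3*⅓*(-14) = -1*(-14) = 14)
1/k = 1/14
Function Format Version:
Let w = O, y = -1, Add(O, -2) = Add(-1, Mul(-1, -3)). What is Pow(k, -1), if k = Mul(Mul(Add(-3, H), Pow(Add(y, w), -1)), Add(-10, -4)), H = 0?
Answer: Rational(1, 14) ≈ 0.071429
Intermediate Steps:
O = 4 (O = Add(2, Add(-1, Mul(-1, -3))) = Add(2, Add(-1, 3)) = Add(2, 2) = 4)
w = 4
k = 14 (k = Mul(Mul(Add(-3, 0), Pow(Add(-1, 4), -1)), Add(-10, -4)) = Mul(Mul(-3, Pow(3, -1)), -14) = Mul(Mul(-3, Rational(1, 3)), -14) = Mul(-1, -14) = 14)
Pow(k, -1) = Pow(14, -1) = Rational(1, 14)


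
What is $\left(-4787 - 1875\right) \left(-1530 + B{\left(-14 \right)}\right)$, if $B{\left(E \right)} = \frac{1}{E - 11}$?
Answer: $\frac{254828162}{25} \approx 1.0193 \cdot 10^{7}$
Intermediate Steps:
$B{\left(E \right)} = \frac{1}{-11 + E}$
$\left(-4787 - 1875\right) \left(-1530 + B{\left(-14 \right)}\right) = \left(-4787 - 1875\right) \left(-1530 + \frac{1}{-11 - 14}\right) = - 6662 \left(-1530 + \frac{1}{-25}\right) = - 6662 \left(-1530 - \frac{1}{25}\right) = \left(-6662\right) \left(- \frac{38251}{25}\right) = \frac{254828162}{25}$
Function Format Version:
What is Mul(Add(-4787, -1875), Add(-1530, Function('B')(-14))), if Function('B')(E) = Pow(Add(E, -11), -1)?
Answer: Rational(254828162, 25) ≈ 1.0193e+7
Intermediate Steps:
Function('B')(E) = Pow(Add(-11, E), -1)
Mul(Add(-4787, -1875), Add(-1530, Function('B')(-14))) = Mul(Add(-4787, -1875), Add(-1530, Pow(Add(-11, -14), -1))) = Mul(-6662, Add(-1530, Pow(-25, -1))) = Mul(-6662, Add(-1530, Rational(-1, 25))) = Mul(-6662, Rational(-38251, 25)) = Rational(254828162, 25)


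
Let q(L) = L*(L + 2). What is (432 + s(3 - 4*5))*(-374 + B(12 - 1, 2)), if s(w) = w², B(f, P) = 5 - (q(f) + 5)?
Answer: -372757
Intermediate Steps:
q(L) = L*(2 + L)
B(f, P) = -f*(2 + f) (B(f, P) = 5 - (f*(2 + f) + 5) = 5 - (5 + f*(2 + f)) = 5 + (-5 - f*(2 + f)) = -f*(2 + f))
(432 + s(3 - 4*5))*(-374 + B(12 - 1, 2)) = (432 + (3 - 4*5)²)*(-374 - (12 - 1)*(2 + (12 - 1))) = (432 + (3 - 20)²)*(-374 - 1*11*(2 + 11)) = (432 + (-17)²)*(-374 - 1*11*13) = (432 + 289)*(-374 - 143) = 721*(-517) = -372757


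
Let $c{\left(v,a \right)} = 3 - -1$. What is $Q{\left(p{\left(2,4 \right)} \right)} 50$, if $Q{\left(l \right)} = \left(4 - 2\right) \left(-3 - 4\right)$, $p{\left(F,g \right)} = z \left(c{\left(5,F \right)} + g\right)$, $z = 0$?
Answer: $-700$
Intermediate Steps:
$c{\left(v,a \right)} = 4$ ($c{\left(v,a \right)} = 3 + 1 = 4$)
$p{\left(F,g \right)} = 0$ ($p{\left(F,g \right)} = 0 \left(4 + g\right) = 0$)
$Q{\left(l \right)} = -14$ ($Q{\left(l \right)} = 2 \left(-7\right) = -14$)
$Q{\left(p{\left(2,4 \right)} \right)} 50 = \left(-14\right) 50 = -700$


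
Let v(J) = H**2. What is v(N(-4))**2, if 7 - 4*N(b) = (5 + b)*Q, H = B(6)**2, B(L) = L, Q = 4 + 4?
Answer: 1679616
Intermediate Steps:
Q = 8
H = 36 (H = 6**2 = 36)
N(b) = -33/4 - 2*b (N(b) = 7/4 - (5 + b)*8/4 = 7/4 - (40 + 8*b)/4 = 7/4 + (-10 - 2*b) = -33/4 - 2*b)
v(J) = 1296 (v(J) = 36**2 = 1296)
v(N(-4))**2 = 1296**2 = 1679616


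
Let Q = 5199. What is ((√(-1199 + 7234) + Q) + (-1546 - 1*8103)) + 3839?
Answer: -611 + √6035 ≈ -533.31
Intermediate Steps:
((√(-1199 + 7234) + Q) + (-1546 - 1*8103)) + 3839 = ((√(-1199 + 7234) + 5199) + (-1546 - 1*8103)) + 3839 = ((√6035 + 5199) + (-1546 - 8103)) + 3839 = ((5199 + √6035) - 9649) + 3839 = (-4450 + √6035) + 3839 = -611 + √6035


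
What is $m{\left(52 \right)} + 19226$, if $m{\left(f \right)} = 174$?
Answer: $19400$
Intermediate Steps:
$m{\left(52 \right)} + 19226 = 174 + 19226 = 19400$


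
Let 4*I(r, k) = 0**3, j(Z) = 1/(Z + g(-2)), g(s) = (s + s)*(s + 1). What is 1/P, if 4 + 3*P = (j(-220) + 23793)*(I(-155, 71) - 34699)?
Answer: -648/178328120477 ≈ -3.6338e-9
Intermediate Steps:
g(s) = 2*s*(1 + s) (g(s) = (2*s)*(1 + s) = 2*s*(1 + s))
j(Z) = 1/(4 + Z) (j(Z) = 1/(Z + 2*(-2)*(1 - 2)) = 1/(Z + 2*(-2)*(-1)) = 1/(Z + 4) = 1/(4 + Z))
I(r, k) = 0 (I(r, k) = (1/4)*0**3 = (1/4)*0 = 0)
P = -178328120477/648 (P = -4/3 + ((1/(4 - 220) + 23793)*(0 - 34699))/3 = -4/3 + ((1/(-216) + 23793)*(-34699))/3 = -4/3 + ((-1/216 + 23793)*(-34699))/3 = -4/3 + ((5139287/216)*(-34699))/3 = -4/3 + (1/3)*(-178328119613/216) = -4/3 - 178328119613/648 = -178328120477/648 ≈ -2.7520e+8)
1/P = 1/(-178328120477/648) = -648/178328120477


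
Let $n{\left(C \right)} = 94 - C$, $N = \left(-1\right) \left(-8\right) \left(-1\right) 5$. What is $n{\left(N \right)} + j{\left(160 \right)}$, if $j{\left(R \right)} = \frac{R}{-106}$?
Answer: $\frac{7022}{53} \approx 132.49$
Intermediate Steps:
$N = -40$ ($N = 8 \left(-1\right) 5 = \left(-8\right) 5 = -40$)
$j{\left(R \right)} = - \frac{R}{106}$ ($j{\left(R \right)} = R \left(- \frac{1}{106}\right) = - \frac{R}{106}$)
$n{\left(N \right)} + j{\left(160 \right)} = \left(94 - -40\right) - \frac{80}{53} = \left(94 + 40\right) - \frac{80}{53} = 134 - \frac{80}{53} = \frac{7022}{53}$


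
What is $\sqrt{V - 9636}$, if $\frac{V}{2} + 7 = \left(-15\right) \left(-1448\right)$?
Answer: $\sqrt{33790} \approx 183.82$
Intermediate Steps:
$V = 43426$ ($V = -14 + 2 \left(\left(-15\right) \left(-1448\right)\right) = -14 + 2 \cdot 21720 = -14 + 43440 = 43426$)
$\sqrt{V - 9636} = \sqrt{43426 - 9636} = \sqrt{33790}$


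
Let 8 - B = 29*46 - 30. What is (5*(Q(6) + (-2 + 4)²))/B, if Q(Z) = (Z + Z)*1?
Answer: -5/81 ≈ -0.061728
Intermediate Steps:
Q(Z) = 2*Z (Q(Z) = (2*Z)*1 = 2*Z)
B = -1296 (B = 8 - (29*46 - 30) = 8 - (1334 - 30) = 8 - 1*1304 = 8 - 1304 = -1296)
(5*(Q(6) + (-2 + 4)²))/B = (5*(2*6 + (-2 + 4)²))/(-1296) = (5*(12 + 2²))*(-1/1296) = (5*(12 + 4))*(-1/1296) = (5*16)*(-1/1296) = 80*(-1/1296) = -5/81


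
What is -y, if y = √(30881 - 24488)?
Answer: -√6393 ≈ -79.956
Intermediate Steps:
y = √6393 ≈ 79.956
-y = -√6393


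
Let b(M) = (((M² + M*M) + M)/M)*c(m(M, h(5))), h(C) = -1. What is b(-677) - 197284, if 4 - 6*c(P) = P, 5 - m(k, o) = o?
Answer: -196833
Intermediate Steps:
m(k, o) = 5 - o
c(P) = ⅔ - P/6
b(M) = -(M + 2*M²)/(3*M) (b(M) = (((M² + M*M) + M)/M)*(⅔ - (5 - 1*(-1))/6) = (((M² + M²) + M)/M)*(⅔ - (5 + 1)/6) = ((2*M² + M)/M)*(⅔ - ⅙*6) = ((M + 2*M²)/M)*(⅔ - 1) = ((M + 2*M²)/M)*(-⅓) = -(M + 2*M²)/(3*M))
b(-677) - 197284 = (-⅓ - ⅔*(-677)) - 197284 = (-⅓ + 1354/3) - 197284 = 451 - 197284 = -196833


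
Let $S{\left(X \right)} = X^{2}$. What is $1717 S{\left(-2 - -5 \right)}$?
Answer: $15453$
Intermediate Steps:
$1717 S{\left(-2 - -5 \right)} = 1717 \left(-2 - -5\right)^{2} = 1717 \left(-2 + 5\right)^{2} = 1717 \cdot 3^{2} = 1717 \cdot 9 = 15453$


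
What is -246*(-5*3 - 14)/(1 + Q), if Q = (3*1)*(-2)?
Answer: -7134/5 ≈ -1426.8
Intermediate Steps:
Q = -6 (Q = 3*(-2) = -6)
-246*(-5*3 - 14)/(1 + Q) = -246*(-5*3 - 14)/(1 - 6) = -246*(-15 - 14)/(-5) = -(-7134)*(-1)/5 = -246*29/5 = -7134/5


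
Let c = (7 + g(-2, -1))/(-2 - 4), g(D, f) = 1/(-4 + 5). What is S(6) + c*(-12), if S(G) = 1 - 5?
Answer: 12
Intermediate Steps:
g(D, f) = 1 (g(D, f) = 1/1 = 1)
S(G) = -4
c = -4/3 (c = (7 + 1)/(-2 - 4) = 8/(-6) = 8*(-⅙) = -4/3 ≈ -1.3333)
S(6) + c*(-12) = -4 - 4/3*(-12) = -4 + 16 = 12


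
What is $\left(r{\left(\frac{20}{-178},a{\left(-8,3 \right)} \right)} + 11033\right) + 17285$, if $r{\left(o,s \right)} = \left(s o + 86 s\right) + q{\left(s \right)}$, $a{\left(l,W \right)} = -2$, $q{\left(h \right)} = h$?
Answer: $\frac{2504836}{89} \approx 28144.0$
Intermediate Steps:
$r{\left(o,s \right)} = 87 s + o s$ ($r{\left(o,s \right)} = \left(s o + 86 s\right) + s = \left(o s + 86 s\right) + s = \left(86 s + o s\right) + s = 87 s + o s$)
$\left(r{\left(\frac{20}{-178},a{\left(-8,3 \right)} \right)} + 11033\right) + 17285 = \left(- 2 \left(87 + \frac{20}{-178}\right) + 11033\right) + 17285 = \left(- 2 \left(87 + 20 \left(- \frac{1}{178}\right)\right) + 11033\right) + 17285 = \left(- 2 \left(87 - \frac{10}{89}\right) + 11033\right) + 17285 = \left(\left(-2\right) \frac{7733}{89} + 11033\right) + 17285 = \left(- \frac{15466}{89} + 11033\right) + 17285 = \frac{966471}{89} + 17285 = \frac{2504836}{89}$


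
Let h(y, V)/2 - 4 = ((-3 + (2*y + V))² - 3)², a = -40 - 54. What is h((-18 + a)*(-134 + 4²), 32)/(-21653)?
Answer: -980516718493784656/21653 ≈ -4.5283e+13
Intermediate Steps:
a = -94
h(y, V) = 8 + 2*(-3 + (-3 + V + 2*y)²)² (h(y, V) = 8 + 2*((-3 + (2*y + V))² - 3)² = 8 + 2*((-3 + (V + 2*y))² - 3)² = 8 + 2*((-3 + V + 2*y)² - 3)² = 8 + 2*(-3 + (-3 + V + 2*y)²)²)
h((-18 + a)*(-134 + 4²), 32)/(-21653) = (8 + 2*(-3 + (-3 + 32 + 2*((-18 - 94)*(-134 + 4²)))²)²)/(-21653) = (8 + 2*(-3 + (-3 + 32 + 2*(-112*(-134 + 16)))²)²)*(-1/21653) = (8 + 2*(-3 + (-3 + 32 + 2*(-112*(-118)))²)²)*(-1/21653) = (8 + 2*(-3 + (-3 + 32 + 2*13216)²)²)*(-1/21653) = (8 + 2*(-3 + (-3 + 32 + 26432)²)²)*(-1/21653) = (8 + 2*(-3 + 26461²)²)*(-1/21653) = (8 + 2*(-3 + 700184521)²)*(-1/21653) = (8 + 2*700184518²)*(-1/21653) = (8 + 2*490258359246892324)*(-1/21653) = (8 + 980516718493784648)*(-1/21653) = 980516718493784656*(-1/21653) = -980516718493784656/21653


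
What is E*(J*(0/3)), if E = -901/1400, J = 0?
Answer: 0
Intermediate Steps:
E = -901/1400 (E = -901*1/1400 = -901/1400 ≈ -0.64357)
E*(J*(0/3)) = -0*0/3 = -0*0*(1/3) = -0*0 = -901/1400*0 = 0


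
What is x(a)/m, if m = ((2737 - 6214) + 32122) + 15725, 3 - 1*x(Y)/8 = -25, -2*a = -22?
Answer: 112/22185 ≈ 0.0050485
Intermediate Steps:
a = 11 (a = -½*(-22) = 11)
x(Y) = 224 (x(Y) = 24 - 8*(-25) = 24 + 200 = 224)
m = 44370 (m = (-3477 + 32122) + 15725 = 28645 + 15725 = 44370)
x(a)/m = 224/44370 = 224*(1/44370) = 112/22185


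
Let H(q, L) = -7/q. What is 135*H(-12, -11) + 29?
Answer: 431/4 ≈ 107.75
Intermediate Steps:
135*H(-12, -11) + 29 = 135*(-7/(-12)) + 29 = 135*(-7*(-1/12)) + 29 = 135*(7/12) + 29 = 315/4 + 29 = 431/4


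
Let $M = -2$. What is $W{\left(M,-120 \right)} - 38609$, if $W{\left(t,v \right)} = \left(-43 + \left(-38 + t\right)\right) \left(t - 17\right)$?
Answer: $-37032$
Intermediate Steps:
$W{\left(t,v \right)} = \left(-81 + t\right) \left(-17 + t\right)$
$W{\left(M,-120 \right)} - 38609 = \left(1377 + \left(-2\right)^{2} - -196\right) - 38609 = \left(1377 + 4 + 196\right) - 38609 = 1577 - 38609 = -37032$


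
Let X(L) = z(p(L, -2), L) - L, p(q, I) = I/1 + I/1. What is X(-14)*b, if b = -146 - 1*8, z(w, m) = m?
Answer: 0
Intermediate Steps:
p(q, I) = 2*I (p(q, I) = I*1 + I*1 = I + I = 2*I)
X(L) = 0 (X(L) = L - L = 0)
b = -154 (b = -146 - 8 = -154)
X(-14)*b = 0*(-154) = 0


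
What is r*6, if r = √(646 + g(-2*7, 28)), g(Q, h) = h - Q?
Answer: 24*√43 ≈ 157.38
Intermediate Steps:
r = 4*√43 (r = √(646 + (28 - (-2)*7)) = √(646 + (28 - 1*(-14))) = √(646 + (28 + 14)) = √(646 + 42) = √688 = 4*√43 ≈ 26.230)
r*6 = (4*√43)*6 = 24*√43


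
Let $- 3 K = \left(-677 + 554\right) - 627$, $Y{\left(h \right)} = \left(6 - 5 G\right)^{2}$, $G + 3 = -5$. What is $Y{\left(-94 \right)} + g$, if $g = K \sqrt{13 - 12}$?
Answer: $2366$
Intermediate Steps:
$G = -8$ ($G = -3 - 5 = -8$)
$Y{\left(h \right)} = 2116$ ($Y{\left(h \right)} = \left(6 - -40\right)^{2} = \left(6 + 40\right)^{2} = 46^{2} = 2116$)
$K = 250$ ($K = - \frac{\left(-677 + 554\right) - 627}{3} = - \frac{-123 - 627}{3} = \left(- \frac{1}{3}\right) \left(-750\right) = 250$)
$g = 250$ ($g = 250 \sqrt{13 - 12} = 250 \sqrt{1} = 250 \cdot 1 = 250$)
$Y{\left(-94 \right)} + g = 2116 + 250 = 2366$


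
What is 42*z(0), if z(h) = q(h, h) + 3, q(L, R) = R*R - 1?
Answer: 84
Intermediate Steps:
q(L, R) = -1 + R² (q(L, R) = R² - 1 = -1 + R²)
z(h) = 2 + h² (z(h) = (-1 + h²) + 3 = 2 + h²)
42*z(0) = 42*(2 + 0²) = 42*(2 + 0) = 42*2 = 84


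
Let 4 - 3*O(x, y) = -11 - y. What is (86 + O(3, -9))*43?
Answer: 3784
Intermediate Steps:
O(x, y) = 5 + y/3 (O(x, y) = 4/3 - (-11 - y)/3 = 4/3 + (11/3 + y/3) = 5 + y/3)
(86 + O(3, -9))*43 = (86 + (5 + (⅓)*(-9)))*43 = (86 + (5 - 3))*43 = (86 + 2)*43 = 88*43 = 3784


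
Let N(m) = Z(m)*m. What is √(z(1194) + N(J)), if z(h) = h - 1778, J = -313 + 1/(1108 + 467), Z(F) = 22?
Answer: 2*I*√20589149/105 ≈ 86.429*I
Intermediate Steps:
J = -492974/1575 (J = -313 + 1/1575 = -492974/1575 ≈ -313.00)
z(h) = -1778 + h
N(m) = 22*m
√(z(1194) + N(J)) = √((-1778 + 1194) + 22*(-492974/1575)) = √(-584 - 10845428/1575) = √(-11765228/1575) = 2*I*√20589149/105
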